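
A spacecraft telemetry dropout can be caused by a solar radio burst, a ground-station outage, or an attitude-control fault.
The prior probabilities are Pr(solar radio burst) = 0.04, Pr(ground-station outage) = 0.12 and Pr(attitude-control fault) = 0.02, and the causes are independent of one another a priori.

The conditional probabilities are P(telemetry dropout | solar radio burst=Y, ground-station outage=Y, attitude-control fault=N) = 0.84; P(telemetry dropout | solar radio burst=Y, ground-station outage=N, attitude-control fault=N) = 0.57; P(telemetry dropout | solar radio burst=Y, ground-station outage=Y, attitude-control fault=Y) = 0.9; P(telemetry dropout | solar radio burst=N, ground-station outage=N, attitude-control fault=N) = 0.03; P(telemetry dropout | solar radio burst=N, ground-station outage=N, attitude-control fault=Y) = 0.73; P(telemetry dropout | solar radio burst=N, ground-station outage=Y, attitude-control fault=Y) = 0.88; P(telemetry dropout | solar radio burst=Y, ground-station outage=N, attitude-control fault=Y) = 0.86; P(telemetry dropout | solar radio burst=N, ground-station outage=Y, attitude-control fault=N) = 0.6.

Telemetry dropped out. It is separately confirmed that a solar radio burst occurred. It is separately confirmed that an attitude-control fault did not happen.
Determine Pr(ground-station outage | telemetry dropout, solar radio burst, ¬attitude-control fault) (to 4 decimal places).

Pr(ground-station outage | telemetry dropout, solar radio burst, ¬attitude-control fault) ≈ 0.1673

For the numerator, keep only ground-station outage=true terms: 0.84×0.12 = 0.100800
Denominator P(telemetry dropout | solar radio burst, ¬attitude-control fault): 0.57×0.88 + 0.84×0.12 = 0.602400
Posterior = 0.100800 / 0.602400 ≈ 0.1673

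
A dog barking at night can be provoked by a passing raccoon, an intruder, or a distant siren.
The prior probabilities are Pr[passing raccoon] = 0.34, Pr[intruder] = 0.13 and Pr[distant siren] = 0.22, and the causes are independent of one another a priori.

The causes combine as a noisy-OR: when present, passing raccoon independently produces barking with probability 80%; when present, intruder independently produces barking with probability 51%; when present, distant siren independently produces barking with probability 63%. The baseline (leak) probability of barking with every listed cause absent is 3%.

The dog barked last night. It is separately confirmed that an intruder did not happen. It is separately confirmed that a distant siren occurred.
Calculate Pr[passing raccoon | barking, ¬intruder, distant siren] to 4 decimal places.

Under noisy-OR, P(barking | causes) = 1 − (1−0.03)·∏(1−qᵢ) over the active causes.
Enumerate both values of passing raccoon and weight by the priors:
  P(barking | ¬intruder, distant siren) = 0.6411·0.66 + 0.92822·0.34
        = 0.423126 + 0.315595 = 0.738721
Keeping only the passing raccoon-present terms gives 0.315595, so
  P(passing raccoon | barking, ¬intruder, distant siren) = 0.315595 / 0.738721 ≈ 0.4272

Pr[passing raccoon | barking, ¬intruder, distant siren] ≈ 0.4272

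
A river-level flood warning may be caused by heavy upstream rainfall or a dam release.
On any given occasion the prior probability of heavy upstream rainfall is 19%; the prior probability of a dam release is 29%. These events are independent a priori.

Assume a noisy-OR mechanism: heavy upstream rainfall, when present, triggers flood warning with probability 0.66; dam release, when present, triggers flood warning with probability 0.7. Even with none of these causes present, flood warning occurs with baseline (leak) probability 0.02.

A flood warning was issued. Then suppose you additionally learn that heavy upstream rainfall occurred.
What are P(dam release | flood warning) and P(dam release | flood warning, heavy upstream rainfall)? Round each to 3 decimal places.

P(dam release | flood warning) ≈ 0.680; P(dam release | flood warning, heavy upstream rainfall) ≈ 0.355

Under noisy-OR, P(flood warning | causes) = 1 − (1−0.02)·∏(1−qᵢ) over the active causes.
Enumerate the 4 (heavy upstream rainfall, dam release) configurations and weight by the priors:
  P(flood warning) = 0.02*0.81*0.71 + 0.706*0.81*0.29 + 0.6668*0.19*0.71 + 0.90004*0.19*0.29
        = 0.011502 + 0.165839 + 0.089951 + 0.049592 = 0.316884
The terms with dam release present sum to 0.215431, so
  P(dam release | flood warning) = 0.215431 / 0.316884 ≈ 0.680

With the extra evidence:
Sum P(flood warning|·) weighted by the priors over both values of dam release:
  P(flood warning | heavy upstream rainfall) = 0.6668×0.71 + 0.90004×0.29
        = 0.473428 + 0.261012 = 0.734440
Configurations with dam release contribute 0.261012, so
  P(dam release | flood warning, heavy upstream rainfall) = 0.261012 / 0.734440 ≈ 0.355
The drop from 0.680 to 0.355 is the explaining-away (discounting) effect.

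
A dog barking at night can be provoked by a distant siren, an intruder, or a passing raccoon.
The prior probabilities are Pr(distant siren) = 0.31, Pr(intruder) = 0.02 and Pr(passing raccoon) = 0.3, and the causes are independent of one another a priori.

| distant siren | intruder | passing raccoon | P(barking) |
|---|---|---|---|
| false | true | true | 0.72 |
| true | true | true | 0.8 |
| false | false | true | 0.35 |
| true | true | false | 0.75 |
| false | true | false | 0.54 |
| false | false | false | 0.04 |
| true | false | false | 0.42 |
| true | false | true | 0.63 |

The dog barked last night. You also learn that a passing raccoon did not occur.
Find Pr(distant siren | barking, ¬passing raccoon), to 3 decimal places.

Pr(distant siren | barking, ¬passing raccoon) ≈ 0.793

P(barking | ¬passing raccoon) = 0.04·0.69·0.98 + 0.54·0.69·0.02 + 0.42·0.31·0.98 + 0.75·0.31·0.02 = 0.027048 + 0.007452 + 0.127596 + 0.004650 = 0.166746
Restricting to configurations with distant siren present: 0.127596 + 0.004650 = 0.132246.
P(distant siren | barking, ¬passing raccoon) = 0.132246 / 0.166746 ≈ 0.793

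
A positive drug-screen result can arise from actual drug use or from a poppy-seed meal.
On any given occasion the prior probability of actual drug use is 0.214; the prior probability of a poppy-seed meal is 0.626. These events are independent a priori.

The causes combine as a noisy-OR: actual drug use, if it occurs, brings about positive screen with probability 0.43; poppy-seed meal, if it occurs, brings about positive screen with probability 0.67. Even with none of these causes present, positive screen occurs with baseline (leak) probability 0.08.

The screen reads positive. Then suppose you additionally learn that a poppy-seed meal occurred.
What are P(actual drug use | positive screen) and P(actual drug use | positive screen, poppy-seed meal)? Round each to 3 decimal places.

Under noisy-OR, P(positive screen | causes) = 1 − (1−0.08)·∏(1−qᵢ) over the active causes.
Enumerate the 4 (actual drug use, poppy-seed meal) configurations and weight by the priors:
  P(positive screen) = 0.08×0.786×0.374 + 0.6964×0.786×0.626 + 0.4756×0.214×0.374 + 0.826948×0.214×0.626
        = 0.023517 + 0.342654 + 0.038065 + 0.110781 = 0.515017
Keeping only the actual drug use-present terms gives 0.148846, so
  P(actual drug use | positive screen) = 0.148846 / 0.515017 ≈ 0.289

With the extra evidence:
P(positive screen | poppy-seed meal) = 0.6964·0.786 + 0.826948·0.214 = 0.547370 + 0.176967 = 0.724337
The actual drug use-present share is 0.826948·0.214 = 0.176967.
So P(actual drug use | positive screen, poppy-seed meal) = 0.176967/0.724337 ≈ 0.244.

P(actual drug use | positive screen) ≈ 0.289; P(actual drug use | positive screen, poppy-seed meal) ≈ 0.244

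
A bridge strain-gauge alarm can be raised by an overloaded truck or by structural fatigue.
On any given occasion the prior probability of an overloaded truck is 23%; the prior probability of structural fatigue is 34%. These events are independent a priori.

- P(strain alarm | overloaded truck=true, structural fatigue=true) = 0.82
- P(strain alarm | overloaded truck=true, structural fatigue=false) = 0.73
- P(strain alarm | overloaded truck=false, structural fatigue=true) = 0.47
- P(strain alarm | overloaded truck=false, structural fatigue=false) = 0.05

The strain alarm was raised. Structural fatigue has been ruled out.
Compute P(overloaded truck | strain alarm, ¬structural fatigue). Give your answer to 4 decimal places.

P(strain alarm | ¬structural fatigue) = 0.05·0.77 + 0.73·0.23 = 0.038500 + 0.167900 = 0.206400
Of this, 0.167900 comes from 0.73·0.23 (the overloaded truck=true cases).
So P(overloaded truck | strain alarm, ¬structural fatigue) = 0.167900/0.206400 ≈ 0.8135.

P(overloaded truck | strain alarm, ¬structural fatigue) ≈ 0.8135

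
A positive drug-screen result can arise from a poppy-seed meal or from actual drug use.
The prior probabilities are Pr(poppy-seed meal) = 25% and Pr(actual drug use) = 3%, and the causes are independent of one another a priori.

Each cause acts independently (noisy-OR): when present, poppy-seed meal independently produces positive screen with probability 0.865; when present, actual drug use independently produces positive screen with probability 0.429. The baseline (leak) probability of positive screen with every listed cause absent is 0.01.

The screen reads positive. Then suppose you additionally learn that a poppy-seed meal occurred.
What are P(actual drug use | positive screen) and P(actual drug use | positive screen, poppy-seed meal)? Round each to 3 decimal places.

P(actual drug use | positive screen) ≈ 0.071; P(actual drug use | positive screen, poppy-seed meal) ≈ 0.032

Under noisy-OR, P(positive screen | causes) = 1 − (1−0.01)·∏(1−qᵢ) over the active causes.
P(positive screen) = 0.01×0.75×0.97 + 0.43471×0.75×0.03 + 0.86635×0.25×0.97 + 0.923686×0.25×0.03 = 0.007275 + 0.009781 + 0.210090 + 0.006928 = 0.234074
Restricting to configurations with actual drug use present: 0.009781 + 0.006928 = 0.016709.
Hence the posterior is 0.016709/0.234074 ≈ 0.071.

With the extra evidence:
By total probability over both values of actual drug use:
  P(positive screen | poppy-seed meal) = 0.86635·0.97 + 0.923686·0.03
        = 0.840359 + 0.027711 = 0.868070
The terms with actual drug use present sum to 0.027711, so
  P(actual drug use | positive screen, poppy-seed meal) = 0.027711 / 0.868070 ≈ 0.032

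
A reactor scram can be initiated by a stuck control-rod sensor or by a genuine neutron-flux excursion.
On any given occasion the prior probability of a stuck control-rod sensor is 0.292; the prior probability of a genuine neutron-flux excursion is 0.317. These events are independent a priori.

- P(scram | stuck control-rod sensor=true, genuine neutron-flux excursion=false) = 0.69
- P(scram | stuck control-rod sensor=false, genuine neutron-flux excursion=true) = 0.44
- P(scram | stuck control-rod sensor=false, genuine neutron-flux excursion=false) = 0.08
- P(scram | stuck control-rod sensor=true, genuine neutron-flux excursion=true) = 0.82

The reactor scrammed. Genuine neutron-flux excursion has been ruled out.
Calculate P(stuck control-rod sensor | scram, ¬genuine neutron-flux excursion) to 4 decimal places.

P(scram | ¬genuine neutron-flux excursion) = 0.08*0.708 + 0.69*0.292 = 0.056640 + 0.201480 = 0.258120
Of this, 0.201480 comes from 0.69*0.292 (the stuck control-rod sensor=true cases).
So P(stuck control-rod sensor | scram, ¬genuine neutron-flux excursion) = 0.201480/0.258120 ≈ 0.7806.

P(stuck control-rod sensor | scram, ¬genuine neutron-flux excursion) ≈ 0.7806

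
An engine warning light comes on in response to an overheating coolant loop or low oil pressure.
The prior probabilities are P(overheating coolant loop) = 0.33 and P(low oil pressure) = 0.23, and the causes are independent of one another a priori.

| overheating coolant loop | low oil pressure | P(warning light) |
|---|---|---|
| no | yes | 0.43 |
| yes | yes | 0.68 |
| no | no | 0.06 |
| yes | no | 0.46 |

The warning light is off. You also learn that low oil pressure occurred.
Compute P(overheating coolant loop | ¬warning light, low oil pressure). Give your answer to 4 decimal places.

Enumerate both values of overheating coolant loop and weight by the priors:
  P(¬warning light | low oil pressure) = 0.57·0.67 + 0.32·0.33
        = 0.381900 + 0.105600 = 0.487500
The terms with overheating coolant loop present sum to 0.105600, so
  P(overheating coolant loop | ¬warning light, low oil pressure) = 0.105600 / 0.487500 ≈ 0.2166

P(overheating coolant loop | ¬warning light, low oil pressure) ≈ 0.2166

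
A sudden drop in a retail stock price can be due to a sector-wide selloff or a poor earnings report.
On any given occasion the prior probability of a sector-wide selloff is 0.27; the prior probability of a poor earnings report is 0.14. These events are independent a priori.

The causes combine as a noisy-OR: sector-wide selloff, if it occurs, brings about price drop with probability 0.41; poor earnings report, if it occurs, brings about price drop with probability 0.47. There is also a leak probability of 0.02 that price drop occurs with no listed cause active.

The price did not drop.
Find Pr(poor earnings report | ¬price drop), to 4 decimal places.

Under noisy-OR, P(price drop | causes) = 1 − (1−0.02)·∏(1−qᵢ) over the active causes.
Enumerate the 4 (sector-wide selloff, poor earnings report) configurations and weight by the priors:
  P(¬price drop) = 0.98·0.73·0.86 + 0.5194·0.73·0.14 + 0.5782·0.27·0.86 + 0.306446·0.27·0.14
        = 0.615244 + 0.053083 + 0.134258 + 0.011584 = 0.814169
Keeping only the poor earnings report-present terms gives 0.064667, so
  P(poor earnings report | ¬price drop) = 0.064667 / 0.814169 ≈ 0.0794

Pr(poor earnings report | ¬price drop) ≈ 0.0794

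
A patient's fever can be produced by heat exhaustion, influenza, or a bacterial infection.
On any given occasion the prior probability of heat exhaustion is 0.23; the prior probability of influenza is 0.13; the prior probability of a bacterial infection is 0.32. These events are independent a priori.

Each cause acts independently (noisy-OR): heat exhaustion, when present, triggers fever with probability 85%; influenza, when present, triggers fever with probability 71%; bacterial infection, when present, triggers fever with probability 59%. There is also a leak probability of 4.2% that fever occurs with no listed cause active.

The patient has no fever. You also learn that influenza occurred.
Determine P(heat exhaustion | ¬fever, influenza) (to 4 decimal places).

P(heat exhaustion | ¬fever, influenza) ≈ 0.0429

Under noisy-OR, P(fever | causes) = 1 − (1−0.042)·∏(1−qᵢ) over the active causes.
Numerator (weight on configurations with heat exhaustion): 0.006518 + 0.001258 = 0.007776
Denominator P(¬fever | influenza): 0.27782*0.77*0.68 + 0.113906*0.77*0.32 + 0.041673*0.23*0.68 + 0.017086*0.23*0.32 = 0.181309
P(heat exhaustion | ¬fever, influenza) = 0.007776/0.181309 ≈ 0.0429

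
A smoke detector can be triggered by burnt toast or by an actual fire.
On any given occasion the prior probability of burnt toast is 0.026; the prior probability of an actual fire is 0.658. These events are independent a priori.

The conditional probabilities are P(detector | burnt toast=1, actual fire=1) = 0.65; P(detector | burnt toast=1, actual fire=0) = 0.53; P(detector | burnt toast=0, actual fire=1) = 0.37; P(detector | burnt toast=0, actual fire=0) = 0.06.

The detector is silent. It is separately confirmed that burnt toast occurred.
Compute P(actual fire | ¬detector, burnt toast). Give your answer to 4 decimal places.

P(actual fire | ¬detector, burnt toast) ≈ 0.5889

P(¬detector | burnt toast) = 0.47×0.342 + 0.35×0.658 = 0.160740 + 0.230300 = 0.391040
Of this, 0.230300 comes from 0.35×0.658 (the actual fire=true cases).
So P(actual fire | ¬detector, burnt toast) = 0.230300/0.391040 ≈ 0.5889.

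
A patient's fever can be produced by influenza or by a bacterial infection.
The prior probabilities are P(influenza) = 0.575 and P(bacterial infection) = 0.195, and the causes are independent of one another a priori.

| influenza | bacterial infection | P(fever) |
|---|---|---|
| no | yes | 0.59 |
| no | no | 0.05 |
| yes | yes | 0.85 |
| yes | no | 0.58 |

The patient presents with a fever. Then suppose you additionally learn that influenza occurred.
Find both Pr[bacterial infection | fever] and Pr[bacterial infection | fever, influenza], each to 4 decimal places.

Pr[bacterial infection | fever] ≈ 0.3355; Pr[bacterial infection | fever, influenza] ≈ 0.2620

Sum P(fever|·) weighted by the priors over the 4 (influenza, bacterial infection) configurations:
  P(fever) = 0.05×0.425×0.805 + 0.59×0.425×0.195 + 0.58×0.575×0.805 + 0.85×0.575×0.195
        = 0.017106 + 0.048896 + 0.268467 + 0.095306 = 0.429775
Configurations with bacterial infection contribute 0.144202, so
  P(bacterial infection | fever) = 0.144202 / 0.429775 ≈ 0.3355

Now also conditioning on influenza=true:
Weight on bacterial infection=true, given the evidence: 0.85×0.195 = 0.165750
Normalizer over all consistent configurations: 0.58×0.805 + 0.85×0.195 = 0.632650
Posterior = 0.165750 / 0.632650 ≈ 0.2620
The drop from 0.3355 to 0.2620 is the explaining-away (discounting) effect.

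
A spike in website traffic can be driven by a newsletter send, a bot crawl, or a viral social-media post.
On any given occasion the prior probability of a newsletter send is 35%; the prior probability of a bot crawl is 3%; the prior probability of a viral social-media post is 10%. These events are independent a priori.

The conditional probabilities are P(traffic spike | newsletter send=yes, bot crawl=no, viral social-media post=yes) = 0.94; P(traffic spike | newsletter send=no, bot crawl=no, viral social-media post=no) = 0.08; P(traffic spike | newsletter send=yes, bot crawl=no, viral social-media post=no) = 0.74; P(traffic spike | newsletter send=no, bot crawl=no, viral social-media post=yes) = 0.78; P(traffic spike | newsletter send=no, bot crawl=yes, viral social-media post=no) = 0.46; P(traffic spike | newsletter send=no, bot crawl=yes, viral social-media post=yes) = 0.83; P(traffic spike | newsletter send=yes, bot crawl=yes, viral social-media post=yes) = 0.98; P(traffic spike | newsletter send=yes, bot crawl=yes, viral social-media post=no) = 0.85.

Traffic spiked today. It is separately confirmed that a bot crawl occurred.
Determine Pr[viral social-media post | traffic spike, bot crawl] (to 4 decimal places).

Pr[viral social-media post | traffic spike, bot crawl] ≈ 0.1412

P(traffic spike | bot crawl) = 0.46*0.65*0.9 + 0.83*0.65*0.1 + 0.85*0.35*0.9 + 0.98*0.35*0.1 = 0.269100 + 0.053950 + 0.267750 + 0.034300 = 0.625100
The viral social-media post-present share is 0.053950 + 0.034300 = 0.088250.
So P(viral social-media post | traffic spike, bot crawl) = 0.088250/0.625100 ≈ 0.1412.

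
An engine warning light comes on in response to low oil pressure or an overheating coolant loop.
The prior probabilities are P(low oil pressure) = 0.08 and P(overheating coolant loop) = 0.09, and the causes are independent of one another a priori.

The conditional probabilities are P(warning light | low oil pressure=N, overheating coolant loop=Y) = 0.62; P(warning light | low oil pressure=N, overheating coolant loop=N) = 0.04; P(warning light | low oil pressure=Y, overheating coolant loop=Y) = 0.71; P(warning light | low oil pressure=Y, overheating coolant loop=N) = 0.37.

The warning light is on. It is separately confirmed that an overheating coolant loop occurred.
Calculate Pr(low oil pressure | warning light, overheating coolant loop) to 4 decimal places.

P(warning light | overheating coolant loop) = 0.62×0.92 + 0.71×0.08 = 0.570400 + 0.056800 = 0.627200
The low oil pressure-present share is 0.71×0.08 = 0.056800.
So P(low oil pressure | warning light, overheating coolant loop) = 0.056800/0.627200 ≈ 0.0906.

Pr(low oil pressure | warning light, overheating coolant loop) ≈ 0.0906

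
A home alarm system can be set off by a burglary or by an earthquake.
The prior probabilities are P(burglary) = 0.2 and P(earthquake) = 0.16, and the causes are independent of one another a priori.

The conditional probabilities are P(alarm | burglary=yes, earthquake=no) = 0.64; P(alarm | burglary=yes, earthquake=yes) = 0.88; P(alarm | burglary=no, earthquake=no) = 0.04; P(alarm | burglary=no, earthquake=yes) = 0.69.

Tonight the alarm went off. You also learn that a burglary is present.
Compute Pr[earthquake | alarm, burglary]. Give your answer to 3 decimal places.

Pr[earthquake | alarm, burglary] ≈ 0.208

Sum P(alarm|·) weighted by the priors over both values of earthquake:
  P(alarm | burglary) = 0.64·0.84 + 0.88·0.16
        = 0.537600 + 0.140800 = 0.678400
Keeping only the earthquake-present terms gives 0.140800, so
  P(earthquake | alarm, burglary) = 0.140800 / 0.678400 ≈ 0.208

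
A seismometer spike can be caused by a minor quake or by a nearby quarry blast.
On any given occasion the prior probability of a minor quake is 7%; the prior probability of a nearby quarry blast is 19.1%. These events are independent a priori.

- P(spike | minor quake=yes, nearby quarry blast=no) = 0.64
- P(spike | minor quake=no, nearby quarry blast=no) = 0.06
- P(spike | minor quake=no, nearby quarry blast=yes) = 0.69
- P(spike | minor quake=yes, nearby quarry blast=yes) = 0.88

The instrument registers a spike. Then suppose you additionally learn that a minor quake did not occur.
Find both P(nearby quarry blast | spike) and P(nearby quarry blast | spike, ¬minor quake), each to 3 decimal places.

P(nearby quarry blast | spike) ≈ 0.623; P(nearby quarry blast | spike, ¬minor quake) ≈ 0.731

P(spike) = 0.06·0.93·0.809 + 0.69·0.93·0.191 + 0.64·0.07·0.809 + 0.88·0.07·0.191 = 0.045142 + 0.122565 + 0.036243 + 0.011766 = 0.215716
Restricting to configurations with nearby quarry blast present: 0.122565 + 0.011766 = 0.134331.
Hence the posterior is 0.134331/0.215716 ≈ 0.623.

Now also conditioning on minor quake≠true:
Numerator (weight on configurations with nearby quarry blast): 0.69*0.191 = 0.131790
The normalizing constant is 0.06*0.809 + 0.69*0.191 = 0.180330
P(nearby quarry blast | spike, ¬minor quake) = 0.131790/0.180330 ≈ 0.731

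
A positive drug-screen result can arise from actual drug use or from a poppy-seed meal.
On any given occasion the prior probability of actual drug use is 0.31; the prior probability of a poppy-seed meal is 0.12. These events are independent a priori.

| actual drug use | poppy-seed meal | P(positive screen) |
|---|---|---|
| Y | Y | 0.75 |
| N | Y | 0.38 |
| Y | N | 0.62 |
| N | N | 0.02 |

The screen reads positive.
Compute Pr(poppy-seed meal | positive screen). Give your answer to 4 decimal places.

Pr(poppy-seed meal | positive screen) ≈ 0.2467

Enumerate the 4 (actual drug use, poppy-seed meal) configurations and weight by the priors:
  P(positive screen) = 0.02*0.69*0.88 + 0.38*0.69*0.12 + 0.62*0.31*0.88 + 0.75*0.31*0.12
        = 0.012144 + 0.031464 + 0.169136 + 0.027900 = 0.240644
The terms with poppy-seed meal present sum to 0.059364, so
  P(poppy-seed meal | positive screen) = 0.059364 / 0.240644 ≈ 0.2467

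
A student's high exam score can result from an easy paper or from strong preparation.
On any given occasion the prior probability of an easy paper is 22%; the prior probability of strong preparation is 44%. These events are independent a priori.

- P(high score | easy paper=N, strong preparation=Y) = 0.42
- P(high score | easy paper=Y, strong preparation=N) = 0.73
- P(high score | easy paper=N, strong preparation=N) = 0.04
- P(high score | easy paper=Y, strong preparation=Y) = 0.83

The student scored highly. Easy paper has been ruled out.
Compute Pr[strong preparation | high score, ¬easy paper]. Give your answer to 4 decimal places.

Pr[strong preparation | high score, ¬easy paper] ≈ 0.8919

For the numerator, keep only strong preparation=true terms: 0.42×0.44 = 0.184800
Denominator P(high score | ¬easy paper): 0.04×0.56 + 0.42×0.44 = 0.207200
Posterior = 0.184800 / 0.207200 ≈ 0.8919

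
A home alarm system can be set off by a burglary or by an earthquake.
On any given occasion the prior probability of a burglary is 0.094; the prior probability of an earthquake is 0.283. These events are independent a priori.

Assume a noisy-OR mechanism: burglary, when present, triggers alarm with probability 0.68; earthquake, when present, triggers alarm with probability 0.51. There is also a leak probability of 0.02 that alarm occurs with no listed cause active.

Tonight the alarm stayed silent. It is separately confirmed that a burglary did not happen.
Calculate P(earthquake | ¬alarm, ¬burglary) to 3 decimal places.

P(earthquake | ¬alarm, ¬burglary) ≈ 0.162

Under noisy-OR, P(alarm | causes) = 1 − (1−0.02)·∏(1−qᵢ) over the active causes.
Enumerate both values of earthquake and weight by the priors:
  P(¬alarm | ¬burglary) = 0.98×0.717 + 0.4802×0.283
        = 0.702660 + 0.135897 = 0.838557
Configurations with earthquake contribute 0.135897, so
  P(earthquake | ¬alarm, ¬burglary) = 0.135897 / 0.838557 ≈ 0.162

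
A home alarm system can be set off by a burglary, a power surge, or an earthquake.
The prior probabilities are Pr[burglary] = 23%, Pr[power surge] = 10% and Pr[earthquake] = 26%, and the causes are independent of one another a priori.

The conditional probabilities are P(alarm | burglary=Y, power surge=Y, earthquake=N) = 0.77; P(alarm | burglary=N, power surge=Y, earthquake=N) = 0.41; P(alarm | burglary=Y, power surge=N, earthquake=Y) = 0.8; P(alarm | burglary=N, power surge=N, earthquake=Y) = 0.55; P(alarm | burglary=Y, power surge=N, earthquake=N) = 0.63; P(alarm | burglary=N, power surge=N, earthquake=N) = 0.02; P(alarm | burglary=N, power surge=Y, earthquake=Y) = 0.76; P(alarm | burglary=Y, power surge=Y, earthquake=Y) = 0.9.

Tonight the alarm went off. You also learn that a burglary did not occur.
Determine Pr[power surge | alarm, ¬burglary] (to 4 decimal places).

By total probability over the 4 (power surge, earthquake) configurations:
  P(alarm | ¬burglary) = 0.02·0.9·0.74 + 0.55·0.9·0.26 + 0.41·0.1·0.74 + 0.76·0.1·0.26
        = 0.013320 + 0.128700 + 0.030340 + 0.019760 = 0.192120
The terms with power surge present sum to 0.050100, so
  P(power surge | alarm, ¬burglary) = 0.050100 / 0.192120 ≈ 0.2608

Pr[power surge | alarm, ¬burglary] ≈ 0.2608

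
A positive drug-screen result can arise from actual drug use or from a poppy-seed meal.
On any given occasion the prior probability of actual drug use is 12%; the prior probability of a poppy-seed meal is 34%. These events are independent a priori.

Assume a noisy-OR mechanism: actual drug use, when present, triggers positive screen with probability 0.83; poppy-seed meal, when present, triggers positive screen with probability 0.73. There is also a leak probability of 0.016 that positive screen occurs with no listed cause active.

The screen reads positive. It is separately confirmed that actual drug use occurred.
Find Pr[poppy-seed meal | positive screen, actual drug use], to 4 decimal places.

Pr[poppy-seed meal | positive screen, actual drug use] ≈ 0.3713

Under noisy-OR, P(positive screen | causes) = 1 − (1−0.016)·∏(1−qᵢ) over the active causes.
Numerator (weight on configurations with poppy-seed meal): 0.954834×0.34 = 0.324644
Denominator P(positive screen | actual drug use): 0.83272×0.66 + 0.954834×0.34 = 0.874239
P(poppy-seed meal | positive screen, actual drug use) = 0.324644/0.874239 ≈ 0.3713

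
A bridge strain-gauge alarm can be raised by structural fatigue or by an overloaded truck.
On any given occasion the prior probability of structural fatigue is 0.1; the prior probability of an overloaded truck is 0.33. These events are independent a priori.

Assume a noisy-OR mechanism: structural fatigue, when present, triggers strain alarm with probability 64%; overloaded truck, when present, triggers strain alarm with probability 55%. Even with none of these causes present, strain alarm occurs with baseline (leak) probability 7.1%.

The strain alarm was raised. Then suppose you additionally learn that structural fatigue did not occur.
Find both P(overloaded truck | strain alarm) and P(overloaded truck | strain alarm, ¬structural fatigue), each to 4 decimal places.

Under noisy-OR, P(strain alarm | causes) = 1 − (1−0.071)·∏(1−qᵢ) over the active causes.
Numerator (weight on configurations with overloaded truck): 0.172839 + 0.028034 = 0.200873
Normalizer over all consistent configurations: 0.071·0.9·0.67 + 0.58195·0.9·0.33 + 0.66556·0.1·0.67 + 0.849502·0.1·0.33 = 0.288279
Posterior = 0.200873 / 0.288279 ≈ 0.6968

Now condition on the additional information:
For the numerator, keep only overloaded truck=true terms: 0.58195*0.33 = 0.192044
The normalizing constant is 0.071*0.67 + 0.58195*0.33 = 0.239614
Posterior = 0.192044 / 0.239614 ≈ 0.8015

P(overloaded truck | strain alarm) ≈ 0.6968; P(overloaded truck | strain alarm, ¬structural fatigue) ≈ 0.8015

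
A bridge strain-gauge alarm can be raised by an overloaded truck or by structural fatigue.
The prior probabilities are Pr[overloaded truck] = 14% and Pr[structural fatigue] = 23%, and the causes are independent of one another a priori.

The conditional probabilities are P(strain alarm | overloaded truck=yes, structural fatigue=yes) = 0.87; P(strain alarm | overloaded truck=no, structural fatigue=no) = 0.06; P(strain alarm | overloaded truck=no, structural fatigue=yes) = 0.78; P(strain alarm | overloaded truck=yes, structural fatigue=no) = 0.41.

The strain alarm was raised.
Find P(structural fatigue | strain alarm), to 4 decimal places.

P(strain alarm) = 0.06·0.86·0.77 + 0.78·0.86·0.23 + 0.41·0.14·0.77 + 0.87·0.14·0.23 = 0.039732 + 0.154284 + 0.044198 + 0.028014 = 0.266228
Restricting to configurations with structural fatigue present: 0.154284 + 0.028014 = 0.182298.
So P(structural fatigue | strain alarm) = 0.182298/0.266228 ≈ 0.6847.

P(structural fatigue | strain alarm) ≈ 0.6847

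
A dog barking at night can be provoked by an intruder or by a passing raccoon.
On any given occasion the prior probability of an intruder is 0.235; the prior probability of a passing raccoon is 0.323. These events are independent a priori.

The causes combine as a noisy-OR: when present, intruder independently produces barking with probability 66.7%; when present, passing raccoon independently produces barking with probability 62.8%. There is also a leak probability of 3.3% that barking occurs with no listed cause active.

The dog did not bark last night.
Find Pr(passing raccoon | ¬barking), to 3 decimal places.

Under noisy-OR, P(barking | causes) = 1 − (1−0.033)·∏(1−qᵢ) over the active causes.
P(¬barking) = 0.967·0.765·0.677 + 0.359724·0.765·0.323 + 0.322011·0.235·0.677 + 0.119788·0.235·0.323 = 0.500814 + 0.088886 + 0.051230 + 0.009093 = 0.650023
Restricting to configurations with passing raccoon present: 0.088886 + 0.009093 = 0.097979.
Hence the posterior is 0.097979/0.650023 ≈ 0.151.

Pr(passing raccoon | ¬barking) ≈ 0.151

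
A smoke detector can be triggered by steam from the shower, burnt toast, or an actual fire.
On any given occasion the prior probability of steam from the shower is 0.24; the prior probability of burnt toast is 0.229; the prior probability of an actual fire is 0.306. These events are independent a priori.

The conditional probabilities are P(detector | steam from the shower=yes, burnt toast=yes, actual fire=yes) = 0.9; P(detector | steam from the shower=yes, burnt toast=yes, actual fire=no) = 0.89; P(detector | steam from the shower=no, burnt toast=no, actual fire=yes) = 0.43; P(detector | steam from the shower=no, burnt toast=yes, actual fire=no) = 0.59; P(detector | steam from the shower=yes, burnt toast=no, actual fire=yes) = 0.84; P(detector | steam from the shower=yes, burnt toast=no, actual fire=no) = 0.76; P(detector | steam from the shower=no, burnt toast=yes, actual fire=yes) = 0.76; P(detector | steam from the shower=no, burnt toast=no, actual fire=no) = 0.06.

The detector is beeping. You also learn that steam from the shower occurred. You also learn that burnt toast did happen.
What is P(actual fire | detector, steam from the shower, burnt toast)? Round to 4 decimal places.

P(detector | steam from the shower, burnt toast) = 0.89·0.694 + 0.9·0.306 = 0.617660 + 0.275400 = 0.893060
Restricting to configurations with actual fire present: 0.9·0.306 = 0.275400.
So P(actual fire | detector, steam from the shower, burnt toast) = 0.275400/0.893060 ≈ 0.3084.

P(actual fire | detector, steam from the shower, burnt toast) ≈ 0.3084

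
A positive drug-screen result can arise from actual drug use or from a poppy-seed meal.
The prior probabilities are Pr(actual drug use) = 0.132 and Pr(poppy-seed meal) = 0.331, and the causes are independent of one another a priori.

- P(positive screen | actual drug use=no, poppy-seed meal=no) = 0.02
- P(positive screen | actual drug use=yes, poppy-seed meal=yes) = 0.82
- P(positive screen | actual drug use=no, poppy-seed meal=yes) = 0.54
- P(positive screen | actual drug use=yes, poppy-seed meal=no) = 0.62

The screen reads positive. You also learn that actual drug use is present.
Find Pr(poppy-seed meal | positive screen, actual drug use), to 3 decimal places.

P(positive screen | actual drug use) = 0.62×0.669 + 0.82×0.331 = 0.414780 + 0.271420 = 0.686200
Restricting to configurations with poppy-seed meal present: 0.82×0.331 = 0.271420.
So P(poppy-seed meal | positive screen, actual drug use) = 0.271420/0.686200 ≈ 0.396.

Pr(poppy-seed meal | positive screen, actual drug use) ≈ 0.396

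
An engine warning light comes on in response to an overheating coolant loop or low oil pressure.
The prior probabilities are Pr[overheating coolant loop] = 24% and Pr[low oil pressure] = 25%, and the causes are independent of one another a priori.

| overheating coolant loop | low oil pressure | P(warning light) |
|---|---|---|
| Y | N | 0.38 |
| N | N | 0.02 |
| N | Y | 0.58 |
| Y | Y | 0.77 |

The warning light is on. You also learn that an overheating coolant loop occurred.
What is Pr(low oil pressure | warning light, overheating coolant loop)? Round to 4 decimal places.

Pr(low oil pressure | warning light, overheating coolant loop) ≈ 0.4031

For the numerator, keep only low oil pressure=true terms: 0.77×0.25 = 0.192500
The normalizing constant is 0.38×0.75 + 0.77×0.25 = 0.477500
P(low oil pressure | warning light, overheating coolant loop) = 0.192500/0.477500 ≈ 0.4031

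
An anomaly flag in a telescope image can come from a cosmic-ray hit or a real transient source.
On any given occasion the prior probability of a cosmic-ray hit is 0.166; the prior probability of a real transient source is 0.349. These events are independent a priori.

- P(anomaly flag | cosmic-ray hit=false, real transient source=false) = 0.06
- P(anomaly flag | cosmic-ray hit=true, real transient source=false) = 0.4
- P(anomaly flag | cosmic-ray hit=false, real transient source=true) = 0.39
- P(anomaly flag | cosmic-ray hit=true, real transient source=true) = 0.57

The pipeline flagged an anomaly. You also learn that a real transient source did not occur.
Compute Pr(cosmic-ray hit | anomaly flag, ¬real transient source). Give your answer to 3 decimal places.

By total probability over both values of cosmic-ray hit:
  P(anomaly flag | ¬real transient source) = 0.06×0.834 + 0.4×0.166
        = 0.050040 + 0.066400 = 0.116440
Configurations with cosmic-ray hit contribute 0.066400, so
  P(cosmic-ray hit | anomaly flag, ¬real transient source) = 0.066400 / 0.116440 ≈ 0.570

Pr(cosmic-ray hit | anomaly flag, ¬real transient source) ≈ 0.570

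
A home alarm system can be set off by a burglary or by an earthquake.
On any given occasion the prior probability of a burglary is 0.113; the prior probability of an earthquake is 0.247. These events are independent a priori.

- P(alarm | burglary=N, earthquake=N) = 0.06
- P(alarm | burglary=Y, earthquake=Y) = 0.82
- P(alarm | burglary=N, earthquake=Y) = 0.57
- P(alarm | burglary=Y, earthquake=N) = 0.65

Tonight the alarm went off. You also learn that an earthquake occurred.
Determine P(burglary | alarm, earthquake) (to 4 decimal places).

Sum P(alarm|·) weighted by the priors over both values of burglary:
  P(alarm | earthquake) = 0.57*0.887 + 0.82*0.113
        = 0.505590 + 0.092660 = 0.598250
Keeping only the burglary-present terms gives 0.092660, so
  P(burglary | alarm, earthquake) = 0.092660 / 0.598250 ≈ 0.1549

P(burglary | alarm, earthquake) ≈ 0.1549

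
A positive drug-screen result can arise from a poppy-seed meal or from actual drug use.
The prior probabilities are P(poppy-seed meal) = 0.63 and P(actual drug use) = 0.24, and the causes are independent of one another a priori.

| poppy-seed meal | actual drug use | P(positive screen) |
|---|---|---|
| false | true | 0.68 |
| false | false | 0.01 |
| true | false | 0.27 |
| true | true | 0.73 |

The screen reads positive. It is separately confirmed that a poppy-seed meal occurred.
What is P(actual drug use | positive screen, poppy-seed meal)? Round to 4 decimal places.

Sum P(positive screen|·) weighted by the priors over both values of actual drug use:
  P(positive screen | poppy-seed meal) = 0.27·0.76 + 0.73·0.24
        = 0.205200 + 0.175200 = 0.380400
Configurations with actual drug use contribute 0.175200, so
  P(actual drug use | positive screen, poppy-seed meal) = 0.175200 / 0.380400 ≈ 0.4606

P(actual drug use | positive screen, poppy-seed meal) ≈ 0.4606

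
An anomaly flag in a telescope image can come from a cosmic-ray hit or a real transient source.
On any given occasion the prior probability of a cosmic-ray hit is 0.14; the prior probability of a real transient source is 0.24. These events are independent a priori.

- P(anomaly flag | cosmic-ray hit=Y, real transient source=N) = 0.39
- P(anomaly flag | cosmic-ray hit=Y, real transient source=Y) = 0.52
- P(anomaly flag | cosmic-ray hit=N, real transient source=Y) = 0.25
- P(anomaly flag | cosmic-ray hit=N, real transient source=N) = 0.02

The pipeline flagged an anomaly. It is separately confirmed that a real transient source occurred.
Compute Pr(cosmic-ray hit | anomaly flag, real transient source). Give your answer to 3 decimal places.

Numerator (weight on configurations with cosmic-ray hit): 0.52×0.14 = 0.072800
Denominator P(anomaly flag | real transient source): 0.25×0.86 + 0.52×0.14 = 0.287800
Posterior = 0.072800 / 0.287800 ≈ 0.253

Pr(cosmic-ray hit | anomaly flag, real transient source) ≈ 0.253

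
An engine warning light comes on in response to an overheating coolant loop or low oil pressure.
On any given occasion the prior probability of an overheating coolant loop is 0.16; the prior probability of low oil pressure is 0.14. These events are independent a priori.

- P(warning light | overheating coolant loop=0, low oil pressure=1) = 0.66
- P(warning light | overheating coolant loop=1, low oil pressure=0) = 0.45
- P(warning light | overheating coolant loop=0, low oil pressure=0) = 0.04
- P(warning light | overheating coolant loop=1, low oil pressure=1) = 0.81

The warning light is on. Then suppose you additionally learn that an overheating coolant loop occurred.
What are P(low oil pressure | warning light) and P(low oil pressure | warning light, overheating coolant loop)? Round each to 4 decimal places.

For the numerator, keep only low oil pressure=true terms: 0.077616 + 0.018144 = 0.095760
Denominator P(warning light): 0.04×0.84×0.86 + 0.66×0.84×0.14 + 0.45×0.16×0.86 + 0.81×0.16×0.14 = 0.186576
P(low oil pressure | warning light) = 0.095760/0.186576 ≈ 0.5132

Now also conditioning on overheating coolant loop=true:
For the numerator, keep only low oil pressure=true terms: 0.81×0.14 = 0.113400
The normalizing constant is 0.45×0.86 + 0.81×0.14 = 0.500400
P(low oil pressure | warning light, overheating coolant loop) = 0.113400/0.500400 ≈ 0.2266
Conditioning on overheating coolant loop lowers the posterior on low oil pressure: the classic explaining-away effect in a common-effect structure.

P(low oil pressure | warning light) ≈ 0.5132; P(low oil pressure | warning light, overheating coolant loop) ≈ 0.2266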